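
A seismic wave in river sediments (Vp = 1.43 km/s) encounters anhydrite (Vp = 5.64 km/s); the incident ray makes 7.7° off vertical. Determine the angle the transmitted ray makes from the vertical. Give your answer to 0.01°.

31.90°

sin θ₁/V₁ = sin θ₂/V₂ ⇒ sin θ₂ = 5.64·sin 7.7°/1.43 = 5.64·0.1340/1.43 = 0.5284.
θ₂ = sin⁻¹(0.5284) = 31.90° (from vertical).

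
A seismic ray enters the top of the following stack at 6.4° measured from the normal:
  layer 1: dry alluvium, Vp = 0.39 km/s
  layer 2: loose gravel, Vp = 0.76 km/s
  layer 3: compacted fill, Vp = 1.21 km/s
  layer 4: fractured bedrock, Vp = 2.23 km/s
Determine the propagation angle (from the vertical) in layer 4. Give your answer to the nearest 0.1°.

39.6°

Ray parameter p = sin 6.4° / 0.39 = 2.8582e-01 s/km.
sin θ_4 = p·V_4 = 2.8582e-01 × 2.23 = 0.6374.
θ_4 = 39.60° from the vertical.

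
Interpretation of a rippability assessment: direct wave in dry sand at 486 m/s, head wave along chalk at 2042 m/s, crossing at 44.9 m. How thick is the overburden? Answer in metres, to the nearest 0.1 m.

17.6 m

h = (x_cross/2)·√((V₂−V₁)/(V₂+V₁)).
(V₂−V₁)/(V₂+V₁) = (2042−486)/(2042+486) = 0.6155; √ = 0.7845.
h = (44.9/2)·0.7845 = 17.61 m.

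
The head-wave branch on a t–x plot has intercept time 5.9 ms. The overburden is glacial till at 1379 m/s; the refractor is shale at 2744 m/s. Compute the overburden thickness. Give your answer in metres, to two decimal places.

4.71 m

h = tᵢ·V₁·V₂ / (2·√(V₂²−V₁²)).
√(V₂²−V₁²) = √(2744² − 1379²) = 2372.3 m/s.
h = 0.0059 s × 1379 × 2744 / (2 × 2372.3) = 4.71 m.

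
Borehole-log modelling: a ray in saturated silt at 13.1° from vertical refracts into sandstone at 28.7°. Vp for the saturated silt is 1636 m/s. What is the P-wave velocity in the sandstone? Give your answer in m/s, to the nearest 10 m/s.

3470 m/s

sin 13.1° = 0.2267; sin 28.7° = 0.4802.
V₂ = V₁·(sin θ₂/sin θ₁) = 1636·(0.4802/0.2267) = 3466.32 m/s.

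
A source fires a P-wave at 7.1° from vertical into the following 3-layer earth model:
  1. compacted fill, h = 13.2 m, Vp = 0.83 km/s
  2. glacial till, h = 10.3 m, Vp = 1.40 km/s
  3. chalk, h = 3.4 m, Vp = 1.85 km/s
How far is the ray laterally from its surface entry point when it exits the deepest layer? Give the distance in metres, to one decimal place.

p = sin θ₁/V₁ = sin 7.1°/0.83 = 1.4892e-01 s/km is conserved through the stack.
Layer 1: θ = 7.10°; offset = 13.2·tan 7.10° = 1.644 m.
Layer 2: sin θ = p·1.40 = 0.2085 → θ = 12.03°; offset = 10.3·tan 12.03° = 2.196 m.
Layer 3: sin θ = p·1.85 = 0.2755 → θ = 15.99°; offset = 3.4·tan 15.99° = 0.974 m.
Σ offsets = 4.814 m.

4.8 m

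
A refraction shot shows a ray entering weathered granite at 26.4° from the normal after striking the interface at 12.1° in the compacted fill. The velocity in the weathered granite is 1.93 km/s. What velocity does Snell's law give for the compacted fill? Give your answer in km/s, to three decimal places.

0.910 km/s

sin 12.1° = 0.2096; sin 26.4° = 0.4446.
V₁ = V₂·(sin θ₁/sin θ₂) = 1.93·(0.2096/0.4446) = 0.910 km/s.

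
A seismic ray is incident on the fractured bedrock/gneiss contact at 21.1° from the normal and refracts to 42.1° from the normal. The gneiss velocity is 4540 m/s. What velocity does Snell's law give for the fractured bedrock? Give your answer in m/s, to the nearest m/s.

sin 21.1° = 0.3600; sin 42.1° = 0.6704.
V₁ = V₂·(sin θ₁/sin θ₂) = 4540·(0.3600/0.6704) = 2437.83 m/s.

2438 m/s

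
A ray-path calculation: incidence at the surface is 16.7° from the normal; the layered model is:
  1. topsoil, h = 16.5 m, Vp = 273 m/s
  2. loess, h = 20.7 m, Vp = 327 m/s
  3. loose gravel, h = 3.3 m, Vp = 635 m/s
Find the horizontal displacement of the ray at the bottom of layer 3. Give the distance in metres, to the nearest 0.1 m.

p = sin θ₁/V₁ = sin 16.7°/273 = 1.0526e-03 s/m is conserved through the stack.
Layer 1: θ = 16.70°; offset = 16.5·tan 16.70° = 4.950 m.
Layer 2: sin θ = p·327 = 0.3442 → θ = 20.13°; offset = 20.7·tan 20.13° = 7.589 m.
Layer 3: sin θ = p·635 = 0.6684 → θ = 41.94°; offset = 3.3·tan 41.94° = 2.965 m.
Summing the layer offsets gives 15.504 m.

15.5 m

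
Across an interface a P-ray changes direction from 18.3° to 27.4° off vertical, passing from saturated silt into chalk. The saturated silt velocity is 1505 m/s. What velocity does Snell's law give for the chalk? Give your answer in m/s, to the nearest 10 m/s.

2210 m/s

sin 18.3° = 0.3140; sin 27.4° = 0.4602.
V₂ = V₁·(sin θ₂/sin θ₁) = 1505·(0.4602/0.3140) = 2205.79 m/s.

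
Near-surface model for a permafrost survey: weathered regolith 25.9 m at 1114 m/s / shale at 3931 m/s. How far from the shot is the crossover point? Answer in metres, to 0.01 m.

69.32 m

x_cross = 2h·√((V₂+V₁)/(V₂−V₁)).
(V₂+V₁)/(V₂−V₁) = (3931+1114)/(3931−1114) = 1.7909; √ = 1.3382.
x_cross = 2·25.9·1.3382 = 69.32 m.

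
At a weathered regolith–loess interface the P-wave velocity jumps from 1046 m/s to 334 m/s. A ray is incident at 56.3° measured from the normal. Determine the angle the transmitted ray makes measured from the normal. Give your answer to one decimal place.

Snell's law: sin θ₂ = (V₂/V₁)·sin θ₁ = (334/1046)·sin 56.3° = 0.2657.
θ₂ = sin⁻¹(0.2657) = 15.41° (from vertical).

15.4°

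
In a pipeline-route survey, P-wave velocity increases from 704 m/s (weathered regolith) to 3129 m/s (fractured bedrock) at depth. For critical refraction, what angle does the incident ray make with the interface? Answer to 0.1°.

At critical incidence the refracted ray runs along the interface (θ₂ = 90°), so sin θ_c = V₁/V₂.
θ_c = arcsin(704/3129) = arcsin 0.2250 = 13.00°.
Measured from the interface: 90° − 13.00° = 77.00°.

77.0°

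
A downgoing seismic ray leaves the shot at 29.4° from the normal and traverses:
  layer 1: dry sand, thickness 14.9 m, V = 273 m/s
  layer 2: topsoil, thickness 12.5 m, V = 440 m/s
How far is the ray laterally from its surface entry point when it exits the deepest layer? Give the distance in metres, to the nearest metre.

25 m

Ray parameter p = sin 29.4° / 273 m/s = 1.7982e-03 s/m.
Layer 1: θ = 29.40°; offset = 14.9·tan 29.40° = 8.396 m.
Layer 2: sin θ = p·440 = 0.7912 → θ = 52.30°; offset = 12.5·tan 52.30° = 16.172 m.
Total horizontal offset = 24.568 m.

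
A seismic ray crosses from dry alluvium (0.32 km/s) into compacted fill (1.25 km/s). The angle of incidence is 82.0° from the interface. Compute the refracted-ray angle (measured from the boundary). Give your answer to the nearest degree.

Convert to the normal: θ₁ = 90° − 82.0° = 8.0°.
sin θ₁/V₁ = sin θ₂/V₂ ⇒ sin θ₂ = 1.25·sin 8.0°/0.32 = 1.25·0.1392/0.32 = 0.5436.
θ₂ = sin⁻¹(0.5436) = 32.93° (from vertical).
From the interface: 90° − 32.93° = 57.07°.

57°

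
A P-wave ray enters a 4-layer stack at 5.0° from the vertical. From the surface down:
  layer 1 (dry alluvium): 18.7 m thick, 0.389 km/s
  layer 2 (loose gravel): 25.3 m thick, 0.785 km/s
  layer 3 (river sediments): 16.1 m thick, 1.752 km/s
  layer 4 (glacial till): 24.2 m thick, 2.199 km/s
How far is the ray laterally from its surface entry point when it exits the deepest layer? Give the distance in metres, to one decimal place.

26.7 m

p = sin θ₁/V₁ = sin 5.0°/0.389 = 2.2405e-01 s/km is conserved through the stack.
Layer 1: θ = 5.00°; offset = 18.7·tan 5.00° = 1.636 m.
Layer 2: sin θ = p·0.785 = 0.1759 → θ = 10.13°; offset = 25.3·tan 10.13° = 4.520 m.
Layer 3: sin θ = p·1.752 = 0.3925 → θ = 23.11°; offset = 16.1·tan 23.11° = 6.871 m.
Layer 4: sin θ = p·2.199 = 0.4927 → θ = 29.52°; offset = 24.2·tan 29.52° = 13.701 m.
Summing the layer offsets gives 26.729 m.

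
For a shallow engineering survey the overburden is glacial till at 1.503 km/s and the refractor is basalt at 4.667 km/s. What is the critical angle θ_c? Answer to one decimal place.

18.8°

At critical incidence the refracted ray runs along the interface (θ₂ = 90°), so sin θ_c = V₁/V₂.
θ_c = arcsin(1.503/4.667) = arcsin 0.3220 = 18.79°.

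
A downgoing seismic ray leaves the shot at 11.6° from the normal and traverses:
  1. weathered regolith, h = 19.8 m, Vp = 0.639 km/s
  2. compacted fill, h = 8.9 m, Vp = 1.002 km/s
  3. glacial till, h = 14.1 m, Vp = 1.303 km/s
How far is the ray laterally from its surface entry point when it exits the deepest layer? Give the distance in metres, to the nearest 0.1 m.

Apply Snell's law at each interface; in layer i the horizontal offset is hᵢ·tan θᵢ.
Layer 1: θ = 11.60°; offset = 19.8·tan 11.60° = 4.064 m.
Layer 2: sin θ = 1.002·sin 11.6°/0.639 = 0.3153, θ = 18.38°; offset = 8.9·tan 18.38° = 2.957 m.
Layer 3: sin θ = 1.303·sin 11.6°/0.639 = 0.4100, θ = 24.21°; offset = 14.1·tan 24.21° = 6.339 m.
Σ offsets = 13.360 m.

13.4 m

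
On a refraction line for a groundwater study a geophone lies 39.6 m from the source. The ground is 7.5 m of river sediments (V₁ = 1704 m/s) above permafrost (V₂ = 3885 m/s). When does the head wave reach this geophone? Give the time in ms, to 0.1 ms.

18.1 ms

θ_c = arcsin(V₁/V₂) = arcsin(1704/3885) = 26.02°, cos θ_c = 0.8987.
Intercept time tᵢ = 2h cos θ_c / V₁ = 2·7.5·0.8987/1704 = 0.00791 s.
t = x/V₂ + tᵢ = 39.6/3885 + 0.00791 = 0.01810 s.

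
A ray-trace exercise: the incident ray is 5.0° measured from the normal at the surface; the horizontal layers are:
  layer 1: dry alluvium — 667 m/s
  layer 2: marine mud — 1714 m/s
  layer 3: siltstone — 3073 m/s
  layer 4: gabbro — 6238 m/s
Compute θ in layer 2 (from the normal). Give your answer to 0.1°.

12.9°

Snell's law across each interface conserves sin θ / V, so sin θ_2 = V_2·sin θ₁/V₁.
sin θ_2 = 1714 × sin 5.0° / 667 = 0.2240.
θ_2 = 12.94° from the vertical.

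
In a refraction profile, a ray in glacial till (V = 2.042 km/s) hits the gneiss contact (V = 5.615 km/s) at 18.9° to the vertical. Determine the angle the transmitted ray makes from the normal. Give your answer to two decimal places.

Snell's law: sin θ₂ = (V₂/V₁)·sin θ₁ = (5.615/2.042)·sin 18.9° = 0.8907.
θ₂ = arcsin 0.8907 = 62.96° from the normal.

62.96°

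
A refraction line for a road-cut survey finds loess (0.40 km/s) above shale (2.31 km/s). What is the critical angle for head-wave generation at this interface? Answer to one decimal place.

At critical incidence the refracted ray runs along the interface (θ₂ = 90°), so sin θ_c = V₁/V₂.
θ_c = arcsin(0.40/2.31) = arcsin 0.1732 = 9.97°.

10.0°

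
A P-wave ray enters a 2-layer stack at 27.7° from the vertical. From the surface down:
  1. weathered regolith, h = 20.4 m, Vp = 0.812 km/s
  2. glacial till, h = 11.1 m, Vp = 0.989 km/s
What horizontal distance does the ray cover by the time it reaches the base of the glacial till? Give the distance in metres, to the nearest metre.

18 m

Ray parameter p = sin 27.7° / 0.812 km/s = 5.7247e-01 s/km.
Layer 1: θ = 27.70°; offset = 20.4·tan 27.70° = 10.710 m.
Layer 2: sin θ = p·0.989 = 0.5662 → θ = 34.48°; offset = 11.1·tan 34.48° = 7.624 m.
Summing the layer offsets gives 18.334 m.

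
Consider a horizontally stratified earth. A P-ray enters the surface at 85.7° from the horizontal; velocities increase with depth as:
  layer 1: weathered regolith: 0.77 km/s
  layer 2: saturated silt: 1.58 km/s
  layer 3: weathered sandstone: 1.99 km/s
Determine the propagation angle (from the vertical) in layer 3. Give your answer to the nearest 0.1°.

11.2°

From the normal: θ₁ = 90° − 85.7° = 4.3°.
Snell's law across each interface conserves sin θ / V, so sin θ_3 = V_3·sin θ₁/V₁.
sin θ_3 = 1.99 × sin 4.3° / 0.77 = 0.1938.
θ_3 = arcsin 0.1938 = 11.17°.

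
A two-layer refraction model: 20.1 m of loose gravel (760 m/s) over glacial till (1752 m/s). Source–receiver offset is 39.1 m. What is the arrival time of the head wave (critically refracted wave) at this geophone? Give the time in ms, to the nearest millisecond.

θ_c = arcsin(V₁/V₂) = arcsin(760/1752) = 25.71°, cos θ_c = 0.9010.
Intercept time tᵢ = 2h cos θ_c / V₁ = 2·20.1·0.9010/760 = 0.04766 s.
t = x/V₂ + tᵢ = 39.1/1752 + 0.04766 = 0.06998 s.

70 ms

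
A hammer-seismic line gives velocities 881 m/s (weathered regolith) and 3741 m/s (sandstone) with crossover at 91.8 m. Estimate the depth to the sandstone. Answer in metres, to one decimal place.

36.1 m

h = (x_cross/2)·√((V₂−V₁)/(V₂+V₁)).
(V₂−V₁)/(V₂+V₁) = (3741−881)/(3741+881) = 0.6188; √ = 0.7866.
h = (91.8/2)·0.7866 = 36.11 m.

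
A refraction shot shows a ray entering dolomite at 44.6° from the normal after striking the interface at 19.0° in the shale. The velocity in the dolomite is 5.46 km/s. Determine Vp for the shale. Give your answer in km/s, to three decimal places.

Snell's law: sin 19.0°/V₁ = sin 44.6°/V₂.
V₁ = V₂·sin 19.0°/sin 44.6° = 5.46 × 0.4637 = 2.532 km/s.

2.532 km/s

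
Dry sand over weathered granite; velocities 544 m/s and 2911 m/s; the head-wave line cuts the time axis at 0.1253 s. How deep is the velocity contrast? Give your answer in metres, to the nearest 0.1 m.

θ_c = arcsin(544/2911) = 10.77°; cos θ_c = 0.9824.
tᵢ = 2h cos θ_c/V₁ ⇒ h = tᵢ·V₁/(2 cos θ_c) = 0.1253·544/(2·0.9824) = 34.69 m.

34.7 m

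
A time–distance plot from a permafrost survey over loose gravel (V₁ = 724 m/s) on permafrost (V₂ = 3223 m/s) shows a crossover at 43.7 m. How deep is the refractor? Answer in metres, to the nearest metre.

17 m

x_cross = 2h·√((V₂+V₁)/(V₂−V₁)) → h = x_cross / (2·√((V₂+V₁)/(V₂−V₁))).
√((V₂+V₁)/(V₂−V₁)) = √((3223+724)/(3223−724)) = 1.2568.
h = 43.7 / (2·1.2568) = 17.39 m.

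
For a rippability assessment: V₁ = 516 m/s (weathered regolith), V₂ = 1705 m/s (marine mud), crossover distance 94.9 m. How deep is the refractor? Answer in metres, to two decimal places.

34.72 m

h = (x_cross/2)·√((V₂−V₁)/(V₂+V₁)).
(V₂−V₁)/(V₂+V₁) = (1705−516)/(1705+516) = 0.5353; √ = 0.7317.
h = (94.9/2)·0.7317 = 34.72 m.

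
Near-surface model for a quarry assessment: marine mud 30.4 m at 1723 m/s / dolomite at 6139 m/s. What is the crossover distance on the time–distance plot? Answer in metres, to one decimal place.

θ_c = arcsin(1723/6139) = 16.30°, so cos θ_c = 0.9598 and tᵢ = 2h cos θ_c/V₁ = 0.0339 s.
At crossover x/V₁ = x/V₂ + tᵢ ⇒ x = tᵢ/(1/V₁ − 1/V₂) = 0.03387/(5.8038e-04 − 1.6289e-04) = 81.13 m.

81.1 m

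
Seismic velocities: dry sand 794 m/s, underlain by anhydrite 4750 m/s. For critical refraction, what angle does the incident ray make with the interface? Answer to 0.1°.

At critical incidence the refracted ray runs along the interface (θ₂ = 90°), so sin θ_c = V₁/V₂.
θ_c = arcsin(794/4750) = arcsin 0.1672 = 9.62°.
Measured from the interface: 90° − 9.62° = 80.38°.

80.4°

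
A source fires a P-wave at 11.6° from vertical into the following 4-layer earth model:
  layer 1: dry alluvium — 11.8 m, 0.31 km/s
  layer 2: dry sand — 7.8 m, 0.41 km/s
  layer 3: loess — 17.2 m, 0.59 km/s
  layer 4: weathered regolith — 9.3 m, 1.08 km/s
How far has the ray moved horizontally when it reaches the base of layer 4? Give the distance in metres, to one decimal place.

20.8 m

Ray parameter p = sin 11.6° / 0.31 km/s = 6.4864e-01 s/km.
Layer 1: θ = 11.60°; offset = 11.8·tan 11.60° = 2.422 m.
Layer 2: sin θ = p·0.41 = 0.2659 → θ = 15.42°; offset = 7.8·tan 15.42° = 2.152 m.
Layer 3: sin θ = p·0.59 = 0.3827 → θ = 22.50°; offset = 17.2·tan 22.50° = 7.125 m.
Layer 4: sin θ = p·1.08 = 0.7005 → θ = 44.47°; offset = 9.3·tan 44.47° = 9.129 m.
Summing the layer offsets gives 20.828 m.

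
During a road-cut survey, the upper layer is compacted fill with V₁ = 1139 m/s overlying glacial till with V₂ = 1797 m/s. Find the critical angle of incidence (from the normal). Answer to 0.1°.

Critical incidence: sin θ_c = V₁/V₂ = 1139/1797 = 0.6338.
θ_c = arcsin 0.6338 = 39.33°.

39.3°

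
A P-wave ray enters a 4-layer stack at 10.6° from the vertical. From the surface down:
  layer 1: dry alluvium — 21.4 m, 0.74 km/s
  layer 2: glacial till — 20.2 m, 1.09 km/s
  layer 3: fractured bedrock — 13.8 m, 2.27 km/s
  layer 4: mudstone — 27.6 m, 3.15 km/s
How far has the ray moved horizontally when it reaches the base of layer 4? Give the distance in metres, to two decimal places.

53.87 m

Apply Snell's law at each interface; in layer i the horizontal offset is hᵢ·tan θᵢ.
Layer 1: θ = 10.60°; offset = 21.4·tan 10.60° = 4.0049 m.
Layer 2: sin θ = 1.09·sin 10.6°/0.74 = 0.2710, θ = 15.72°; offset = 20.2·tan 15.72° = 5.6860 m.
Layer 3: sin θ = 2.27·sin 10.6°/0.74 = 0.5643, θ = 34.35°; offset = 13.8·tan 34.35° = 9.4323 m.
Layer 4: sin θ = 3.15·sin 10.6°/0.74 = 0.7830, θ = 51.54°; offset = 27.6·tan 51.54° = 34.7470 m.
Σ offsets = 53.8702 m.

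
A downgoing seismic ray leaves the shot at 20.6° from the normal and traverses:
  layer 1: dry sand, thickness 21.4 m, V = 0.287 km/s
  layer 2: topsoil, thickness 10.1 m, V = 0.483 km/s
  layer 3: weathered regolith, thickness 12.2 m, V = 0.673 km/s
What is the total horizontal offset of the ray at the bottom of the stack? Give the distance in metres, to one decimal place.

33.3 m

p = sin θ₁/V₁ = sin 20.6°/0.287 = 1.2259e+00 s/km is conserved through the stack.
Layer 1: θ = 20.60°; offset = 21.4·tan 20.60° = 8.044 m.
Layer 2: sin θ = p·0.483 = 0.5921 → θ = 36.31°; offset = 10.1·tan 36.31° = 7.421 m.
Layer 3: sin θ = p·0.673 = 0.8251 → θ = 55.59°; offset = 12.2·tan 55.59° = 17.813 m.
Total horizontal offset = 33.278 m.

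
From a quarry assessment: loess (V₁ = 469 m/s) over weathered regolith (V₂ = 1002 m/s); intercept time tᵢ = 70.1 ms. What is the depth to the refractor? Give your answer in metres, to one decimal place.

θ_c = arcsin(469/1002) = 27.91°; cos θ_c = 0.8837.
tᵢ = 2h cos θ_c/V₁ ⇒ h = tᵢ·V₁/(2 cos θ_c) = 0.0701·469/(2·0.8837) = 18.60 m.

18.6 m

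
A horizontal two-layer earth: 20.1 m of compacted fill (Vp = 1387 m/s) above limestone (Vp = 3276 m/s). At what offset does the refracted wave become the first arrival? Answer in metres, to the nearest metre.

63 m

θ_c = arcsin(1387/3276) = 25.05°, so cos θ_c = 0.9060 and tᵢ = 2h cos θ_c/V₁ = 0.0263 s.
At crossover x/V₁ = x/V₂ + tᵢ ⇒ x = tᵢ/(1/V₁ − 1/V₂) = 0.02626/(7.2098e-04 − 3.0525e-04) = 63.16 m.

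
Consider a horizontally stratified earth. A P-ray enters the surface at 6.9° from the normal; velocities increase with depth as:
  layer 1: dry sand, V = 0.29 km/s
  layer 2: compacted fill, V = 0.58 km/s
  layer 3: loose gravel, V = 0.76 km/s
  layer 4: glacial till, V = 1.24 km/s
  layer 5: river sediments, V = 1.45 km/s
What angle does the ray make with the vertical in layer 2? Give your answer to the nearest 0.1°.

Snell's law across each interface conserves sin θ / V, so sin θ_2 = V_2·sin θ₁/V₁.
sin θ_2 = 0.58 × sin 6.9° / 0.29 = 0.2403.
θ_2 = 13.90° from the vertical.

13.9°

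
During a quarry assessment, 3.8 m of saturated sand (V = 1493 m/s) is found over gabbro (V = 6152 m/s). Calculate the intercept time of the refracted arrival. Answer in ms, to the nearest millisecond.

θ_c = arcsin(V₁/V₂) = arcsin(1493/6152) = 14.05°; cos θ_c = 0.9701.
tᵢ = 2h·cos θ_c / V₁ = 2·3.8·0.9701 / 1493 = 0.00494 s.

5 ms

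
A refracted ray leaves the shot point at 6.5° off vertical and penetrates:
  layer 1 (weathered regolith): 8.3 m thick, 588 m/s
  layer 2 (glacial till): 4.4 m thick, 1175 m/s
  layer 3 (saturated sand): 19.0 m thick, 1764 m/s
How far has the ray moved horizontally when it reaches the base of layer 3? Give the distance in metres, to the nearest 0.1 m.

Ray parameter p = sin 6.5° / 588 m/s = 1.9252e-04 s/m.
Layer 1: θ = 6.50°; offset = 8.3·tan 6.50° = 0.946 m.
Layer 2: sin θ = p·1175 = 0.2262 → θ = 13.07°; offset = 4.4·tan 13.07° = 1.022 m.
Layer 3: sin θ = p·1764 = 0.3396 → θ = 19.85°; offset = 19.0·tan 19.85° = 6.860 m.
Σ offsets = 8.828 m.

8.8 m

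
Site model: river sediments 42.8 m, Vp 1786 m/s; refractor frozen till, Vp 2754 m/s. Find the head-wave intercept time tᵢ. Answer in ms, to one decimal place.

tᵢ = 2h·√(V₂²−V₁²)/(V₁V₂).
√(V₂²−V₁²) = √(2754²−1786²) = 2096.4 m/s.
tᵢ = 2·42.8·2096.4/(1786·2754) = 0.03648 s.

36.5 ms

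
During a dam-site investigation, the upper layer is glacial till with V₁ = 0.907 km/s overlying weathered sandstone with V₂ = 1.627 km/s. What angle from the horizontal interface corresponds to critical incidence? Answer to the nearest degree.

At critical incidence the refracted ray runs along the interface (θ₂ = 90°), so sin θ_c = V₁/V₂.
θ_c = arcsin(0.907/1.627) = arcsin 0.5575 = 33.88°.
Measured from the interface: 90° − 33.88° = 56.12°.

56°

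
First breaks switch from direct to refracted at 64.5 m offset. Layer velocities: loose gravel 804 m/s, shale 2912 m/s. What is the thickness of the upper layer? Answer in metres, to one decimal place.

24.3 m

x_cross = 2h·√((V₂+V₁)/(V₂−V₁)) → h = x_cross / (2·√((V₂+V₁)/(V₂−V₁))).
√((V₂+V₁)/(V₂−V₁)) = √((2912+804)/(2912−804)) = 1.3277.
h = 64.5 / (2·1.3277) = 24.29 m.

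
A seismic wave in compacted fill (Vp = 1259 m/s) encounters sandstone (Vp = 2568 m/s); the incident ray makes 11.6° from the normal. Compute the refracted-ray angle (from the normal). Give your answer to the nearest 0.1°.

Snell's law: sin θ₂ = (V₂/V₁)·sin θ₁ = (2568/1259)·sin 11.6° = 0.4101.
θ₂ = arcsin 0.4101 = 24.21° from the normal.

24.2°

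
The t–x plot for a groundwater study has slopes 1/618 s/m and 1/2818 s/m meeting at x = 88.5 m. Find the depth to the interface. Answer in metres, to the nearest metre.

35 m

x_cross = 2h·√((V₂+V₁)/(V₂−V₁)) → h = x_cross / (2·√((V₂+V₁)/(V₂−V₁))).
√((V₂+V₁)/(V₂−V₁)) = √((2818+618)/(2818−618)) = 1.2497.
h = 88.5 / (2·1.2497) = 35.41 m.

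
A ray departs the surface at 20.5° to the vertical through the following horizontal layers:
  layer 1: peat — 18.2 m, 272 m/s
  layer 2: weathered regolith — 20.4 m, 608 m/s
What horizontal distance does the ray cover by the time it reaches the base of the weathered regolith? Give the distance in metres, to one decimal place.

p = sin θ₁/V₁ = sin 20.5°/272 = 1.2875e-03 s/m is conserved through the stack.
Layer 1: θ = 20.50°; offset = 18.2·tan 20.50° = 6.805 m.
Layer 2: sin θ = p·608 = 0.7828 → θ = 51.52°; offset = 20.4·tan 51.52° = 25.664 m.
Total horizontal offset = 32.469 m.

32.5 m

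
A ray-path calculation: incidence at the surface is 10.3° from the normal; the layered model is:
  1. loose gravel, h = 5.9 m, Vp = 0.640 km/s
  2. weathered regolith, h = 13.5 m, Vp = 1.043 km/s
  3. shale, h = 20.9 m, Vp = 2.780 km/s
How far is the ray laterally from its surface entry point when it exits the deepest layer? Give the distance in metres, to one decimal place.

31.0 m

p = sin θ₁/V₁ = sin 10.3°/0.640 = 2.7938e-01 s/km is conserved through the stack.
Layer 1: θ = 10.30°; offset = 5.9·tan 10.30° = 1.072 m.
Layer 2: sin θ = p·1.043 = 0.2914 → θ = 16.94°; offset = 13.5·tan 16.94° = 4.112 m.
Layer 3: sin θ = p·2.780 = 0.7767 → θ = 50.96°; offset = 20.9·tan 50.96° = 25.770 m.
Total horizontal offset = 30.954 m.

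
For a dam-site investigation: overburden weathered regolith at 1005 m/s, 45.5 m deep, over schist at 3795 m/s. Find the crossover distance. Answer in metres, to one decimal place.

x_cross = 2h·√((V₂+V₁)/(V₂−V₁)).
(V₂+V₁)/(V₂−V₁) = (3795+1005)/(3795−1005) = 1.7204; √ = 1.3117.
x_cross = 2·45.5·1.3117 = 119.36 m.

119.4 m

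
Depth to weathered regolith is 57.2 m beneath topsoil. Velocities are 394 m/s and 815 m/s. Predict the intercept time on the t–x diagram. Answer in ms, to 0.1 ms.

θ_c = arcsin(V₁/V₂) = arcsin(394/815) = 28.91°; cos θ_c = 0.8754.
tᵢ = 2h·cos θ_c / V₁ = 2·57.2·0.8754 / 394 = 0.25417 s.

254.2 ms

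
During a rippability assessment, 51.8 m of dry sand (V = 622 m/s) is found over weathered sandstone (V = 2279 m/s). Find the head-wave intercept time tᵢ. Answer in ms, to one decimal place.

tᵢ = 2h·√(V₂²−V₁²)/(V₁V₂).
√(V₂²−V₁²) = √(2279²−622²) = 2192.5 m/s.
tᵢ = 2·51.8·2192.5/(622·2279) = 0.16024 s.

160.2 ms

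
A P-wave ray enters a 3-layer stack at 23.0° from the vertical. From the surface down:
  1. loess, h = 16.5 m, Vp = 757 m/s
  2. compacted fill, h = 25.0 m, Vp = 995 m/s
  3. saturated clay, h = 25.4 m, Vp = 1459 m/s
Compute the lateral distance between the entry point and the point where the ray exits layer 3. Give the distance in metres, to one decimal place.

Apply Snell's law at each interface; in layer i the horizontal offset is hᵢ·tan θᵢ.
Layer 1: θ = 23.00°; offset = 16.5·tan 23.00° = 7.004 m.
Layer 2: sin θ = 995·sin 23.0°/757 = 0.5136, θ = 30.90°; offset = 25.0·tan 30.90° = 14.964 m.
Layer 3: sin θ = 1459·sin 23.0°/757 = 0.7531, θ = 48.86°; offset = 25.4·tan 48.86° = 29.073 m.
Summing the layer offsets gives 51.040 m.

51.0 m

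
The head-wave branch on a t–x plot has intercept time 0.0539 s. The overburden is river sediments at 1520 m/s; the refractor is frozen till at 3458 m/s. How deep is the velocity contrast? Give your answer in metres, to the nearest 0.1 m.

h = tᵢ·V₁·V₂ / (2·√(V₂²−V₁²)).
√(V₂²−V₁²) = √(3458² − 1520²) = 3106.0 m/s.
h = 0.0539 s × 1520 × 3458 / (2 × 3106.0) = 45.61 m.

45.6 m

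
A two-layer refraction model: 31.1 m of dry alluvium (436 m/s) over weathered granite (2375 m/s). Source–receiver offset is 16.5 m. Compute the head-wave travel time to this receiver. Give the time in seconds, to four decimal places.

0.1472 s

θ_c = arcsin(V₁/V₂) = arcsin(436/2375) = 10.58°, cos θ_c = 0.9830.
Intercept time tᵢ = 2h cos θ_c / V₁ = 2·31.1·0.9830/436 = 0.14024 s.
t = x/V₂ + tᵢ = 16.5/2375 + 0.14024 = 0.14718 s.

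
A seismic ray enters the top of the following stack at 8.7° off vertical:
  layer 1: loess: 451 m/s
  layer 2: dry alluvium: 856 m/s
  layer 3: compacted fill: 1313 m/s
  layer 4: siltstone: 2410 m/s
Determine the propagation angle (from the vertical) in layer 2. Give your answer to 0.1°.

16.7°

Ray parameter p = sin 8.7° / 451 = 3.3539e-04 s/m.
sin θ_2 = p·V_2 = 3.3539e-04 × 856 = 0.2871.
θ_2 = 16.68° from the vertical.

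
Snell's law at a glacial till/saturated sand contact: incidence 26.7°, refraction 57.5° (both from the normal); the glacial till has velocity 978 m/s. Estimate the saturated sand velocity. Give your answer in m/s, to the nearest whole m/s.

Snell's law: sin 26.7°/V₁ = sin 57.5°/V₂.
V₂ = V₁·sin 57.5°/sin 26.7° = 978 × 1.8770 = 1835.75 m/s.

1836 m/s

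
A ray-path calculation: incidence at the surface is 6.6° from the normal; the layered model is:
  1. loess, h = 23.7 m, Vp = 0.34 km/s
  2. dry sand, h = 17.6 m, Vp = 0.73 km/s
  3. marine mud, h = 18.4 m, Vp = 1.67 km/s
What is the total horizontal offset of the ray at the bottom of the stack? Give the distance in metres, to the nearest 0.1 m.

p = sin θ₁/V₁ = sin 6.6°/0.34 = 3.3805e-01 s/km is conserved through the stack.
Layer 1: θ = 6.60°; offset = 23.7·tan 6.60° = 2.742 m.
Layer 2: sin θ = p·0.73 = 0.2468 → θ = 14.29°; offset = 17.6·tan 14.29° = 4.482 m.
Layer 3: sin θ = p·1.67 = 0.5645 → θ = 34.37°; offset = 18.4·tan 34.37° = 12.585 m.
Σ offsets = 19.809 m.

19.8 m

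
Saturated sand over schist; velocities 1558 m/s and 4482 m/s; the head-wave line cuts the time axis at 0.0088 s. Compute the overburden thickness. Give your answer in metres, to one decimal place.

h = tᵢ·V₁·V₂ / (2·√(V₂²−V₁²)).
√(V₂²−V₁²) = √(4482² − 1558²) = 4202.5 m/s.
h = 0.0088 s × 1558 × 4482 / (2 × 4202.5) = 7.31 m.

7.3 m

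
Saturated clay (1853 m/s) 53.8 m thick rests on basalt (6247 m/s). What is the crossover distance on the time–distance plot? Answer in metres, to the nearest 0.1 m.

θ_c = arcsin(1853/6247) = 17.25°, so cos θ_c = 0.9550 and tᵢ = 2h cos θ_c/V₁ = 0.0555 s.
At crossover x/V₁ = x/V₂ + tᵢ ⇒ x = tᵢ/(1/V₁ − 1/V₂) = 0.05545/(5.3967e-04 − 1.6008e-04) = 146.09 m.

146.1 m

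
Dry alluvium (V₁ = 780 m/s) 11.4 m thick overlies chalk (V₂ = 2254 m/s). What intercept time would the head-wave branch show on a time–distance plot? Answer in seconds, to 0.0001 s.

0.0274 s

θ_c = arcsin(V₁/V₂) = arcsin(780/2254) = 20.25°; cos θ_c = 0.9382.
tᵢ = 2h·cos θ_c / V₁ = 2·11.4·0.9382 / 780 = 0.02742 s.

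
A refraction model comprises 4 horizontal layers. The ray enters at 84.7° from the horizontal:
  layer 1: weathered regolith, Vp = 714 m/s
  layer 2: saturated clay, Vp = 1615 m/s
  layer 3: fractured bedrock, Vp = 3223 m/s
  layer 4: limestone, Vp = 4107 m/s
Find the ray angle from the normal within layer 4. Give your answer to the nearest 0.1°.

32.1°

From the normal: θ₁ = 90° − 84.7° = 5.3°.
Snell's law across each interface conserves sin θ / V, so sin θ_4 = V_4·sin θ₁/V₁.
sin θ_4 = 4107 × sin 5.3° / 714 = 0.5313.
θ_4 = 32.10° from the vertical.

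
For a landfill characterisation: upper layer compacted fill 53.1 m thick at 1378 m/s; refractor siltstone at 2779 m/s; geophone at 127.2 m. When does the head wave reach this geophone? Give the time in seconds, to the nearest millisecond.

θ_c = arcsin(V₁/V₂) = arcsin(1378/2779) = 29.73°, cos θ_c = 0.8684.
Intercept time tᵢ = 2h cos θ_c / V₁ = 2·53.1·0.8684/1378 = 0.06693 s.
t = x/V₂ + tᵢ = 127.2/2779 + 0.06693 = 0.11270 s.

0.113 s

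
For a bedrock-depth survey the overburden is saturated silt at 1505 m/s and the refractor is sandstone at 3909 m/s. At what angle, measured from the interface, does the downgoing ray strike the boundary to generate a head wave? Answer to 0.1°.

67.4°

Critical incidence: sin θ_c = V₁/V₂ = 1505/3909 = 0.3850.
θ_c = arcsin 0.3850 = 22.64°.
Measured from the interface: 90° − 22.64° = 67.36°.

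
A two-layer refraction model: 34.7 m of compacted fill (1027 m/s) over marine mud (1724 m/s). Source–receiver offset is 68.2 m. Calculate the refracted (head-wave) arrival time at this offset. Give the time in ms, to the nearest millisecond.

94 ms

θ_c = arcsin(V₁/V₂) = arcsin(1027/1724) = 36.56°, cos θ_c = 0.8032.
Intercept time tᵢ = 2h cos θ_c / V₁ = 2·34.7·0.8032/1027 = 0.05428 s.
t = x/V₂ + tᵢ = 68.2/1724 + 0.05428 = 0.09384 s.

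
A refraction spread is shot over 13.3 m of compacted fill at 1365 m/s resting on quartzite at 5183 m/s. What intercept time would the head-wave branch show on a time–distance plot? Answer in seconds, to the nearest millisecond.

θ_c = arcsin(V₁/V₂) = arcsin(1365/5183) = 15.27°; cos θ_c = 0.9647.
tᵢ = 2h·cos θ_c / V₁ = 2·13.3·0.9647 / 1365 = 0.01880 s.

0.019 s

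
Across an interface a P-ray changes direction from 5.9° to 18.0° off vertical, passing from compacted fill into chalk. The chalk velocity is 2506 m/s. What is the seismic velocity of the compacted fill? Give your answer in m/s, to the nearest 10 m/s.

830 m/s

Snell's law: sin 5.9°/V₁ = sin 18.0°/V₂.
V₁ = V₂·sin 5.9°/sin 18.0° = 2506 × 0.3326 = 833.60 m/s.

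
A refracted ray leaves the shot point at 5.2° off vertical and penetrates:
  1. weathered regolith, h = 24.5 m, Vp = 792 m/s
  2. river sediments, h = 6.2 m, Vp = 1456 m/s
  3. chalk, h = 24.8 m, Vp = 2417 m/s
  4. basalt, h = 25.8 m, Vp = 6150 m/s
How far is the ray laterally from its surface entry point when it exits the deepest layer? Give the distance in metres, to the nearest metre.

p = sin θ₁/V₁ = sin 5.2°/792 = 1.1444e-04 s/m is conserved through the stack.
Layer 1: θ = 5.20°; offset = 24.5·tan 5.20° = 2.230 m.
Layer 2: sin θ = p·1456 = 0.1666 → θ = 9.59°; offset = 6.2·tan 9.59° = 1.048 m.
Layer 3: sin θ = p·2417 = 0.2766 → θ = 16.06°; offset = 24.8·tan 16.06° = 7.138 m.
Layer 4: sin θ = p·6150 = 0.7038 → θ = 44.73°; offset = 25.8·tan 44.73° = 25.559 m.
Total horizontal offset = 35.974 m.

36 m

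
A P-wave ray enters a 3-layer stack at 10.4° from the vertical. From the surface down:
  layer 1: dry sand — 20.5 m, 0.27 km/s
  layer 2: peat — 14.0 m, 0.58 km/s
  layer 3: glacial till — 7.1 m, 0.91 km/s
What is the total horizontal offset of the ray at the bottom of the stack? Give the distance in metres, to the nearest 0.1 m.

15.1 m

Ray parameter p = sin 10.4° / 0.27 km/s = 6.6859e-01 s/km.
Layer 1: θ = 10.40°; offset = 20.5·tan 10.40° = 3.762 m.
Layer 2: sin θ = p·0.58 = 0.3878 → θ = 22.82°; offset = 14.0·tan 22.82° = 5.890 m.
Layer 3: sin θ = p·0.91 = 0.6084 → θ = 37.48°; offset = 7.1·tan 37.48° = 5.443 m.
Total horizontal offset = 15.095 m.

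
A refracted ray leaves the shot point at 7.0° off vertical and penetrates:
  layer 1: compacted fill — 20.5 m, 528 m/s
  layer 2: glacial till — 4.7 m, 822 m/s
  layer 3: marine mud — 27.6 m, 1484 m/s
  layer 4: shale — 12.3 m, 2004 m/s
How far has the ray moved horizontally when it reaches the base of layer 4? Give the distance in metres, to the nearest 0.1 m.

19.9 m

Apply Snell's law at each interface; in layer i the horizontal offset is hᵢ·tan θᵢ.
Layer 1: θ = 7.00°; offset = 20.5·tan 7.00° = 2.517 m.
Layer 2: sin θ = 822·sin 7.0°/528 = 0.1897, θ = 10.94°; offset = 4.7·tan 10.94° = 0.908 m.
Layer 3: sin θ = 1484·sin 7.0°/528 = 0.3425, θ = 20.03°; offset = 27.6·tan 20.03° = 10.062 m.
Layer 4: sin θ = 2004·sin 7.0°/528 = 0.4625, θ = 27.55°; offset = 12.3·tan 27.55° = 6.417 m.
Total horizontal offset = 19.905 m.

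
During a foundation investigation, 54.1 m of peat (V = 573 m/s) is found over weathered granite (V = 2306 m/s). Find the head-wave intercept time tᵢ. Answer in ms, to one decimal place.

182.9 ms

tᵢ = 2h·√(V₂²−V₁²)/(V₁V₂).
√(V₂²−V₁²) = √(2306²−573²) = 2233.7 m/s.
tᵢ = 2·54.1·2233.7/(573·2306) = 0.18291 s.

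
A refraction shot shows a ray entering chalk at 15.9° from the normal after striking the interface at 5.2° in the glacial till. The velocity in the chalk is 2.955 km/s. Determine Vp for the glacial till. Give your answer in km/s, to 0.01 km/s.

Snell's law: sin 5.2°/V₁ = sin 15.9°/V₂.
V₁ = V₂·sin 5.2°/sin 15.9° = 2.955 × 0.3308 = 0.98 km/s.

0.98 km/s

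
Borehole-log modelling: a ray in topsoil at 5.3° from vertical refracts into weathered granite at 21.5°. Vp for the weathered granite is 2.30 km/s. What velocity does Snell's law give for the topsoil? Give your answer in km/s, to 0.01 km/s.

0.58 km/s

Snell's law: sin 5.3°/V₁ = sin 21.5°/V₂.
V₁ = V₂·sin 5.3°/sin 21.5° = 2.30 × 0.2520 = 0.58 km/s.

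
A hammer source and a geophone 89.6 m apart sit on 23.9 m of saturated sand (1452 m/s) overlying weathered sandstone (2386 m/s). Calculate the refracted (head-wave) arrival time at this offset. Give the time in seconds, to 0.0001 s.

θ_c = arcsin(V₁/V₂) = arcsin(1452/2386) = 37.48°, cos θ_c = 0.7935.
Intercept time tᵢ = 2h cos θ_c / V₁ = 2·23.9·0.7935/1452 = 0.02612 s.
t = x/V₂ + tᵢ = 89.6/2386 + 0.02612 = 0.06368 s.

0.0637 s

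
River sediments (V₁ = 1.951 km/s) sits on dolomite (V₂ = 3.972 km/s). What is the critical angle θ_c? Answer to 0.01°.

29.42°

Critical incidence: sin θ_c = V₁/V₂ = 1.951/3.972 = 0.4912.
θ_c = arcsin 0.4912 = 29.42°.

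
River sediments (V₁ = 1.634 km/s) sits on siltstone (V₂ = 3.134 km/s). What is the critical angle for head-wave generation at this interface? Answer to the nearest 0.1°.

31.4°

At critical incidence the refracted ray runs along the interface (θ₂ = 90°), so sin θ_c = V₁/V₂.
θ_c = arcsin(1.634/3.134) = arcsin 0.5214 = 31.42°.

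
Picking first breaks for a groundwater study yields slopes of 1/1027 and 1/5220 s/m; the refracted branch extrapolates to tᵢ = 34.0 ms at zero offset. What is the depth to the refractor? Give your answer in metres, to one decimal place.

17.8 m

h = tᵢ·V₁·V₂ / (2·√(V₂²−V₁²)).
√(V₂²−V₁²) = √(5220² − 1027²) = 5118.0 m/s.
h = 0.034 s × 1027 × 5220 / (2 × 5118.0) = 17.81 m.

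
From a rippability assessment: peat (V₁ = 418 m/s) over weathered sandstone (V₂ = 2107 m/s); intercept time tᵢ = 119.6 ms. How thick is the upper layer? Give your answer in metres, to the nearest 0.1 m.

h = tᵢ·V₁·V₂ / (2·√(V₂²−V₁²)).
√(V₂²−V₁²) = √(2107² − 418²) = 2065.1 m/s.
h = 0.1196 s × 418 × 2107 / (2 × 2065.1) = 25.50 m.

25.5 m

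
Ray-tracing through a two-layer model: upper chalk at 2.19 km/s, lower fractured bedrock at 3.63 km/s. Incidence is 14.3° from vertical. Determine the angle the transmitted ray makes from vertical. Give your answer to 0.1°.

24.2°

Snell's law: sin θ₂ = (V₂/V₁)·sin θ₁ = (3.63/2.19)·sin 14.3° = 0.4094.
θ₂ = arcsin 0.4094 = 24.17° from the normal.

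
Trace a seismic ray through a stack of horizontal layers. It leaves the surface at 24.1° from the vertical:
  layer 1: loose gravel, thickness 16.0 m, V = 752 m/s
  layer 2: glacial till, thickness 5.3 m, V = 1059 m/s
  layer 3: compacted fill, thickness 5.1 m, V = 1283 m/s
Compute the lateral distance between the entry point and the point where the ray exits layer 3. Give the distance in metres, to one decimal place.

15.8 m

Ray parameter p = sin 24.1° / 752 m/s = 5.4299e-04 s/m.
Layer 1: θ = 24.10°; offset = 16.0·tan 24.10° = 7.157 m.
Layer 2: sin θ = p·1059 = 0.5750 → θ = 35.10°; offset = 5.3·tan 35.10° = 3.725 m.
Layer 3: sin θ = p·1283 = 0.6967 → θ = 44.16°; offset = 5.1·tan 44.16° = 4.953 m.
Total horizontal offset = 15.835 m.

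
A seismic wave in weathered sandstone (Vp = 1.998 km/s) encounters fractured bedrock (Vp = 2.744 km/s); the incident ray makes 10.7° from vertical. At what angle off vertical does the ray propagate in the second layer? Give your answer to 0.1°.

14.8°

sin θ₁/V₁ = sin θ₂/V₂ ⇒ sin θ₂ = 2.744·sin 10.7°/1.998 = 2.744·0.1857/1.998 = 0.2550.
θ₂ = sin⁻¹(0.2550) = 14.77° (from vertical).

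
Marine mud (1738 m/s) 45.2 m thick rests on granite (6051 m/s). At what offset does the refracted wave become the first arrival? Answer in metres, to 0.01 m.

θ_c = arcsin(1738/6051) = 16.69°, so cos θ_c = 0.9579 and tᵢ = 2h cos θ_c/V₁ = 0.0498 s.
At crossover x/V₁ = x/V₂ + tᵢ ⇒ x = tᵢ/(1/V₁ − 1/V₂) = 0.04982/(5.7537e-04 − 1.6526e-04) = 121.48 m.

121.48 m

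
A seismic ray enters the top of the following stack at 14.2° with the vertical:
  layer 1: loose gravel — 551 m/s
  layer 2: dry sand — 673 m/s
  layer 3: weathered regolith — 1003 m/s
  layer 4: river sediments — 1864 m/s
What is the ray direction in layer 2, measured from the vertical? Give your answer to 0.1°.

17.4°

Ray parameter p = sin 14.2° / 551 = 4.4520e-04 s/m.
sin θ_2 = p·V_2 = 4.4520e-04 × 673 = 0.2996.
θ_2 = 17.43° from the vertical.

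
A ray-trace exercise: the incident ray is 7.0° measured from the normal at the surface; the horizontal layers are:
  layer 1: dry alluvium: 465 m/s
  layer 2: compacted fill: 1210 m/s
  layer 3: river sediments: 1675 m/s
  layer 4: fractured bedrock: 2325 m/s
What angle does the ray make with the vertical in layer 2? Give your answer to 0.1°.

18.5°

Ray parameter p = sin 7.0° / 465 = 2.6208e-04 s/m.
sin θ_2 = p·V_2 = 2.6208e-04 × 1210 = 0.3171.
θ_2 = 18.49° from the vertical.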